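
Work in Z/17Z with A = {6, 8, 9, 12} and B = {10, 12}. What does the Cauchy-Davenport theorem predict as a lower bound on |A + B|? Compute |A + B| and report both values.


Cauchy-Davenport: |A + B| ≥ min(p, |A| + |B| - 1) for A, B nonempty in Z/pZ.
|A| = 4, |B| = 2, p = 17.
CD lower bound = min(17, 4 + 2 - 1) = min(17, 5) = 5.
Compute A + B mod 17 directly:
a = 6: 6+10=16, 6+12=1
a = 8: 8+10=1, 8+12=3
a = 9: 9+10=2, 9+12=4
a = 12: 12+10=5, 12+12=7
A + B = {1, 2, 3, 4, 5, 7, 16}, so |A + B| = 7.
Verify: 7 ≥ 5? Yes ✓.

CD lower bound = 5, actual |A + B| = 7.


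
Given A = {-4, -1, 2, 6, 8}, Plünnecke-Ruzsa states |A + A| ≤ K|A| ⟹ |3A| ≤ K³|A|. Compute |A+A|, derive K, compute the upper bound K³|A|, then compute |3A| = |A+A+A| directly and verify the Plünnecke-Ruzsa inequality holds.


|A| = 5.
Step 1: Compute A + A by enumerating all 25 pairs.
A + A = {-8, -5, -2, 1, 2, 4, 5, 7, 8, 10, 12, 14, 16}, so |A + A| = 13.
Step 2: Doubling constant K = |A + A|/|A| = 13/5 = 13/5 ≈ 2.6000.
Step 3: Plünnecke-Ruzsa gives |3A| ≤ K³·|A| = (2.6000)³ · 5 ≈ 87.8800.
Step 4: Compute 3A = A + A + A directly by enumerating all triples (a,b,c) ∈ A³; |3A| = 24.
Step 5: Check 24 ≤ 87.8800? Yes ✓.

K = 13/5, Plünnecke-Ruzsa bound K³|A| ≈ 87.8800, |3A| = 24, inequality holds.


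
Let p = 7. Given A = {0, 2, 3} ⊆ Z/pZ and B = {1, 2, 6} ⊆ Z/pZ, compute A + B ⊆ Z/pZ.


Work in Z/7Z: reduce every sum a + b modulo 7.
Enumerate all 9 pairs:
a = 0: 0+1=1, 0+2=2, 0+6=6
a = 2: 2+1=3, 2+2=4, 2+6=1
a = 3: 3+1=4, 3+2=5, 3+6=2
Distinct residues collected: {1, 2, 3, 4, 5, 6}
|A + B| = 6 (out of 7 total residues).

A + B = {1, 2, 3, 4, 5, 6}


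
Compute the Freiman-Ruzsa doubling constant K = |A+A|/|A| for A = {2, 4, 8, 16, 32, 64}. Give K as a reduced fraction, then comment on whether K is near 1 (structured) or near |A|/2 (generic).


|A| = 6.
Compute A + A by enumerating all 36 pairs.
A + A = {4, 6, 8, 10, 12, 16, 18, 20, 24, 32, 34, 36, 40, 48, 64, 66, 68, 72, 80, 96, 128}, so |A + A| = 21.
K = |A + A| / |A| = 21/6 = 7/2 ≈ 3.5000.
Reference: AP of size 6 gives K = 11/6 ≈ 1.8333; a fully generic set of size 6 gives K ≈ 3.5000.

|A| = 6, |A + A| = 21, K = 21/6 = 7/2.


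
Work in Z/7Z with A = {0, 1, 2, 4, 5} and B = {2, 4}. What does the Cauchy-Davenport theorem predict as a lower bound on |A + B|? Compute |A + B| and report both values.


Cauchy-Davenport: |A + B| ≥ min(p, |A| + |B| - 1) for A, B nonempty in Z/pZ.
|A| = 5, |B| = 2, p = 7.
CD lower bound = min(7, 5 + 2 - 1) = min(7, 6) = 6.
Compute A + B mod 7 directly:
a = 0: 0+2=2, 0+4=4
a = 1: 1+2=3, 1+4=5
a = 2: 2+2=4, 2+4=6
a = 4: 4+2=6, 4+4=1
a = 5: 5+2=0, 5+4=2
A + B = {0, 1, 2, 3, 4, 5, 6}, so |A + B| = 7.
Verify: 7 ≥ 6? Yes ✓.

CD lower bound = 6, actual |A + B| = 7.


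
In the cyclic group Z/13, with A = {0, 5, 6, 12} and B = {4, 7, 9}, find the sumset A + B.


Work in Z/13Z: reduce every sum a + b modulo 13.
Enumerate all 12 pairs:
a = 0: 0+4=4, 0+7=7, 0+9=9
a = 5: 5+4=9, 5+7=12, 5+9=1
a = 6: 6+4=10, 6+7=0, 6+9=2
a = 12: 12+4=3, 12+7=6, 12+9=8
Distinct residues collected: {0, 1, 2, 3, 4, 6, 7, 8, 9, 10, 12}
|A + B| = 11 (out of 13 total residues).

A + B = {0, 1, 2, 3, 4, 6, 7, 8, 9, 10, 12}


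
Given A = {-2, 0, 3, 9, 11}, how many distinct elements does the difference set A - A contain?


A - A = {a - a' : a, a' ∈ A}; |A| = 5.
Bounds: 2|A|-1 ≤ |A - A| ≤ |A|² - |A| + 1, i.e. 9 ≤ |A - A| ≤ 21.
Note: 0 ∈ A - A always (from a - a). The set is symmetric: if d ∈ A - A then -d ∈ A - A.
Enumerate nonzero differences d = a - a' with a > a' (then include -d):
Positive differences: {2, 3, 5, 6, 8, 9, 11, 13}
Full difference set: {0} ∪ (positive diffs) ∪ (negative diffs).
|A - A| = 1 + 2·8 = 17 (matches direct enumeration: 17).

|A - A| = 17


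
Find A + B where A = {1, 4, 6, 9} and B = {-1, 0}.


A + B = {a + b : a ∈ A, b ∈ B}.
Enumerate all |A|·|B| = 4·2 = 8 pairs (a, b) and collect distinct sums.
a = 1: 1+-1=0, 1+0=1
a = 4: 4+-1=3, 4+0=4
a = 6: 6+-1=5, 6+0=6
a = 9: 9+-1=8, 9+0=9
Collecting distinct sums: A + B = {0, 1, 3, 4, 5, 6, 8, 9}
|A + B| = 8

A + B = {0, 1, 3, 4, 5, 6, 8, 9}


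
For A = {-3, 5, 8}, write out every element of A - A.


A - A = {a - a' : a, a' ∈ A}.
Compute a - a' for each ordered pair (a, a'):
a = -3: -3--3=0, -3-5=-8, -3-8=-11
a = 5: 5--3=8, 5-5=0, 5-8=-3
a = 8: 8--3=11, 8-5=3, 8-8=0
Collecting distinct values (and noting 0 appears from a-a):
A - A = {-11, -8, -3, 0, 3, 8, 11}
|A - A| = 7

A - A = {-11, -8, -3, 0, 3, 8, 11}


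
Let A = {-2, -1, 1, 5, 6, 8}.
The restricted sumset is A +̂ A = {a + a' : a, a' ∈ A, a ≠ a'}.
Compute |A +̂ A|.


Restricted sumset: A +̂ A = {a + a' : a ∈ A, a' ∈ A, a ≠ a'}.
Equivalently, take A + A and drop any sum 2a that is achievable ONLY as a + a for a ∈ A (i.e. sums representable only with equal summands).
Enumerate pairs (a, a') with a < a' (symmetric, so each unordered pair gives one sum; this covers all a ≠ a'):
  -2 + -1 = -3
  -2 + 1 = -1
  -2 + 5 = 3
  -2 + 6 = 4
  -2 + 8 = 6
  -1 + 1 = 0
  -1 + 5 = 4
  -1 + 6 = 5
  -1 + 8 = 7
  1 + 5 = 6
  1 + 6 = 7
  1 + 8 = 9
  5 + 6 = 11
  5 + 8 = 13
  6 + 8 = 14
Collected distinct sums: {-3, -1, 0, 3, 4, 5, 6, 7, 9, 11, 13, 14}
|A +̂ A| = 12
(Reference bound: |A +̂ A| ≥ 2|A| - 3 for |A| ≥ 2, with |A| = 6 giving ≥ 9.)

|A +̂ A| = 12


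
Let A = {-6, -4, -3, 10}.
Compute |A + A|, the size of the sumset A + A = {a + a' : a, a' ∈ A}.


A + A = {a + a' : a, a' ∈ A}; |A| = 4.
General bounds: 2|A| - 1 ≤ |A + A| ≤ |A|(|A|+1)/2, i.e. 7 ≤ |A + A| ≤ 10.
Lower bound 2|A|-1 is attained iff A is an arithmetic progression.
Enumerate sums a + a' for a ≤ a' (symmetric, so this suffices):
a = -6: -6+-6=-12, -6+-4=-10, -6+-3=-9, -6+10=4
a = -4: -4+-4=-8, -4+-3=-7, -4+10=6
a = -3: -3+-3=-6, -3+10=7
a = 10: 10+10=20
Distinct sums: {-12, -10, -9, -8, -7, -6, 4, 6, 7, 20}
|A + A| = 10

|A + A| = 10


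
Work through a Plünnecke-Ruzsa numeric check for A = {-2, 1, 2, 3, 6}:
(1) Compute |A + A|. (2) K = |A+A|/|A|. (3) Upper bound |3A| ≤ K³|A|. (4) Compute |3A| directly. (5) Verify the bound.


|A| = 5.
Step 1: Compute A + A by enumerating all 25 pairs.
A + A = {-4, -1, 0, 1, 2, 3, 4, 5, 6, 7, 8, 9, 12}, so |A + A| = 13.
Step 2: Doubling constant K = |A + A|/|A| = 13/5 = 13/5 ≈ 2.6000.
Step 3: Plünnecke-Ruzsa gives |3A| ≤ K³·|A| = (2.6000)³ · 5 ≈ 87.8800.
Step 4: Compute 3A = A + A + A directly by enumerating all triples (a,b,c) ∈ A³; |3A| = 21.
Step 5: Check 21 ≤ 87.8800? Yes ✓.

K = 13/5, Plünnecke-Ruzsa bound K³|A| ≈ 87.8800, |3A| = 21, inequality holds.


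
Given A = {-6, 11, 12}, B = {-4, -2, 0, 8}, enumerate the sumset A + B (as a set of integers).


A + B = {a + b : a ∈ A, b ∈ B}.
Enumerate all |A|·|B| = 3·4 = 12 pairs (a, b) and collect distinct sums.
a = -6: -6+-4=-10, -6+-2=-8, -6+0=-6, -6+8=2
a = 11: 11+-4=7, 11+-2=9, 11+0=11, 11+8=19
a = 12: 12+-4=8, 12+-2=10, 12+0=12, 12+8=20
Collecting distinct sums: A + B = {-10, -8, -6, 2, 7, 8, 9, 10, 11, 12, 19, 20}
|A + B| = 12

A + B = {-10, -8, -6, 2, 7, 8, 9, 10, 11, 12, 19, 20}


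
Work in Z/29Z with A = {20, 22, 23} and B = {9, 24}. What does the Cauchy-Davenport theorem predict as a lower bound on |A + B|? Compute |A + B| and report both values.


Cauchy-Davenport: |A + B| ≥ min(p, |A| + |B| - 1) for A, B nonempty in Z/pZ.
|A| = 3, |B| = 2, p = 29.
CD lower bound = min(29, 3 + 2 - 1) = min(29, 4) = 4.
Compute A + B mod 29 directly:
a = 20: 20+9=0, 20+24=15
a = 22: 22+9=2, 22+24=17
a = 23: 23+9=3, 23+24=18
A + B = {0, 2, 3, 15, 17, 18}, so |A + B| = 6.
Verify: 6 ≥ 4? Yes ✓.

CD lower bound = 4, actual |A + B| = 6.


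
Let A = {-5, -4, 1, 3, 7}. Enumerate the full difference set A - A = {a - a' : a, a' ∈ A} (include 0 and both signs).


A - A = {a - a' : a, a' ∈ A}.
Compute a - a' for each ordered pair (a, a'):
a = -5: -5--5=0, -5--4=-1, -5-1=-6, -5-3=-8, -5-7=-12
a = -4: -4--5=1, -4--4=0, -4-1=-5, -4-3=-7, -4-7=-11
a = 1: 1--5=6, 1--4=5, 1-1=0, 1-3=-2, 1-7=-6
a = 3: 3--5=8, 3--4=7, 3-1=2, 3-3=0, 3-7=-4
a = 7: 7--5=12, 7--4=11, 7-1=6, 7-3=4, 7-7=0
Collecting distinct values (and noting 0 appears from a-a):
A - A = {-12, -11, -8, -7, -6, -5, -4, -2, -1, 0, 1, 2, 4, 5, 6, 7, 8, 11, 12}
|A - A| = 19

A - A = {-12, -11, -8, -7, -6, -5, -4, -2, -1, 0, 1, 2, 4, 5, 6, 7, 8, 11, 12}


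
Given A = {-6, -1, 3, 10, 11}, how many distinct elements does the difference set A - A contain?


A - A = {a - a' : a, a' ∈ A}; |A| = 5.
Bounds: 2|A|-1 ≤ |A - A| ≤ |A|² - |A| + 1, i.e. 9 ≤ |A - A| ≤ 21.
Note: 0 ∈ A - A always (from a - a). The set is symmetric: if d ∈ A - A then -d ∈ A - A.
Enumerate nonzero differences d = a - a' with a > a' (then include -d):
Positive differences: {1, 4, 5, 7, 8, 9, 11, 12, 16, 17}
Full difference set: {0} ∪ (positive diffs) ∪ (negative diffs).
|A - A| = 1 + 2·10 = 21 (matches direct enumeration: 21).

|A - A| = 21


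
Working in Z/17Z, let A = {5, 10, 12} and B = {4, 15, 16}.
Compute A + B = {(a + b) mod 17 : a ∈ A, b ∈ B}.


Work in Z/17Z: reduce every sum a + b modulo 17.
Enumerate all 9 pairs:
a = 5: 5+4=9, 5+15=3, 5+16=4
a = 10: 10+4=14, 10+15=8, 10+16=9
a = 12: 12+4=16, 12+15=10, 12+16=11
Distinct residues collected: {3, 4, 8, 9, 10, 11, 14, 16}
|A + B| = 8 (out of 17 total residues).

A + B = {3, 4, 8, 9, 10, 11, 14, 16}


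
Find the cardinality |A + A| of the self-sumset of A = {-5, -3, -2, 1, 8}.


A + A = {a + a' : a, a' ∈ A}; |A| = 5.
General bounds: 2|A| - 1 ≤ |A + A| ≤ |A|(|A|+1)/2, i.e. 9 ≤ |A + A| ≤ 15.
Lower bound 2|A|-1 is attained iff A is an arithmetic progression.
Enumerate sums a + a' for a ≤ a' (symmetric, so this suffices):
a = -5: -5+-5=-10, -5+-3=-8, -5+-2=-7, -5+1=-4, -5+8=3
a = -3: -3+-3=-6, -3+-2=-5, -3+1=-2, -3+8=5
a = -2: -2+-2=-4, -2+1=-1, -2+8=6
a = 1: 1+1=2, 1+8=9
a = 8: 8+8=16
Distinct sums: {-10, -8, -7, -6, -5, -4, -2, -1, 2, 3, 5, 6, 9, 16}
|A + A| = 14

|A + A| = 14


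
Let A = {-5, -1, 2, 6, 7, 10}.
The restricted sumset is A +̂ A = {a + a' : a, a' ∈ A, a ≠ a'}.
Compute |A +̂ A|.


Restricted sumset: A +̂ A = {a + a' : a ∈ A, a' ∈ A, a ≠ a'}.
Equivalently, take A + A and drop any sum 2a that is achievable ONLY as a + a for a ∈ A (i.e. sums representable only with equal summands).
Enumerate pairs (a, a') with a < a' (symmetric, so each unordered pair gives one sum; this covers all a ≠ a'):
  -5 + -1 = -6
  -5 + 2 = -3
  -5 + 6 = 1
  -5 + 7 = 2
  -5 + 10 = 5
  -1 + 2 = 1
  -1 + 6 = 5
  -1 + 7 = 6
  -1 + 10 = 9
  2 + 6 = 8
  2 + 7 = 9
  2 + 10 = 12
  6 + 7 = 13
  6 + 10 = 16
  7 + 10 = 17
Collected distinct sums: {-6, -3, 1, 2, 5, 6, 8, 9, 12, 13, 16, 17}
|A +̂ A| = 12
(Reference bound: |A +̂ A| ≥ 2|A| - 3 for |A| ≥ 2, with |A| = 6 giving ≥ 9.)

|A +̂ A| = 12


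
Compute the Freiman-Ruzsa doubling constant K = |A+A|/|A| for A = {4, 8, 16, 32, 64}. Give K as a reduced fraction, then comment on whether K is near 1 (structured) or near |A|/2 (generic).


|A| = 5.
Compute A + A by enumerating all 25 pairs.
A + A = {8, 12, 16, 20, 24, 32, 36, 40, 48, 64, 68, 72, 80, 96, 128}, so |A + A| = 15.
K = |A + A| / |A| = 15/5 = 3/1 ≈ 3.0000.
Reference: AP of size 5 gives K = 9/5 ≈ 1.8000; a fully generic set of size 5 gives K ≈ 3.0000.

|A| = 5, |A + A| = 15, K = 15/5 = 3/1.


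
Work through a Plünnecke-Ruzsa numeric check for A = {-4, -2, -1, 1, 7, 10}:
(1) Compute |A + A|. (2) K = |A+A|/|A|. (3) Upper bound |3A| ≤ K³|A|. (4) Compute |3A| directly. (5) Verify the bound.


|A| = 6.
Step 1: Compute A + A by enumerating all 36 pairs.
A + A = {-8, -6, -5, -4, -3, -2, -1, 0, 2, 3, 5, 6, 8, 9, 11, 14, 17, 20}, so |A + A| = 18.
Step 2: Doubling constant K = |A + A|/|A| = 18/6 = 18/6 ≈ 3.0000.
Step 3: Plünnecke-Ruzsa gives |3A| ≤ K³·|A| = (3.0000)³ · 6 ≈ 162.0000.
Step 4: Compute 3A = A + A + A directly by enumerating all triples (a,b,c) ∈ A³; |3A| = 32.
Step 5: Check 32 ≤ 162.0000? Yes ✓.

K = 18/6, Plünnecke-Ruzsa bound K³|A| ≈ 162.0000, |3A| = 32, inequality holds.


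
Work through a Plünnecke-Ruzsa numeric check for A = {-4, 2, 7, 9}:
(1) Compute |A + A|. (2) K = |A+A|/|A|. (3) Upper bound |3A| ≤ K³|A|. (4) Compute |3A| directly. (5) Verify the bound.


|A| = 4.
Step 1: Compute A + A by enumerating all 16 pairs.
A + A = {-8, -2, 3, 4, 5, 9, 11, 14, 16, 18}, so |A + A| = 10.
Step 2: Doubling constant K = |A + A|/|A| = 10/4 = 10/4 ≈ 2.5000.
Step 3: Plünnecke-Ruzsa gives |3A| ≤ K³·|A| = (2.5000)³ · 4 ≈ 62.5000.
Step 4: Compute 3A = A + A + A directly by enumerating all triples (a,b,c) ∈ A³; |3A| = 20.
Step 5: Check 20 ≤ 62.5000? Yes ✓.

K = 10/4, Plünnecke-Ruzsa bound K³|A| ≈ 62.5000, |3A| = 20, inequality holds.


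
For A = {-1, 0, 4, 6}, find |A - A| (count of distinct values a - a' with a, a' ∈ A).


A - A = {a - a' : a, a' ∈ A}; |A| = 4.
Bounds: 2|A|-1 ≤ |A - A| ≤ |A|² - |A| + 1, i.e. 7 ≤ |A - A| ≤ 13.
Note: 0 ∈ A - A always (from a - a). The set is symmetric: if d ∈ A - A then -d ∈ A - A.
Enumerate nonzero differences d = a - a' with a > a' (then include -d):
Positive differences: {1, 2, 4, 5, 6, 7}
Full difference set: {0} ∪ (positive diffs) ∪ (negative diffs).
|A - A| = 1 + 2·6 = 13 (matches direct enumeration: 13).

|A - A| = 13


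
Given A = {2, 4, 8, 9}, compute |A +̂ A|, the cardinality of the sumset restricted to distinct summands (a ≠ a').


Restricted sumset: A +̂ A = {a + a' : a ∈ A, a' ∈ A, a ≠ a'}.
Equivalently, take A + A and drop any sum 2a that is achievable ONLY as a + a for a ∈ A (i.e. sums representable only with equal summands).
Enumerate pairs (a, a') with a < a' (symmetric, so each unordered pair gives one sum; this covers all a ≠ a'):
  2 + 4 = 6
  2 + 8 = 10
  2 + 9 = 11
  4 + 8 = 12
  4 + 9 = 13
  8 + 9 = 17
Collected distinct sums: {6, 10, 11, 12, 13, 17}
|A +̂ A| = 6
(Reference bound: |A +̂ A| ≥ 2|A| - 3 for |A| ≥ 2, with |A| = 4 giving ≥ 5.)

|A +̂ A| = 6


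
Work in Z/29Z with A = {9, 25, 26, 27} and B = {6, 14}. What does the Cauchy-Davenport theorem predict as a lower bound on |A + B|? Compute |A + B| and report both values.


Cauchy-Davenport: |A + B| ≥ min(p, |A| + |B| - 1) for A, B nonempty in Z/pZ.
|A| = 4, |B| = 2, p = 29.
CD lower bound = min(29, 4 + 2 - 1) = min(29, 5) = 5.
Compute A + B mod 29 directly:
a = 9: 9+6=15, 9+14=23
a = 25: 25+6=2, 25+14=10
a = 26: 26+6=3, 26+14=11
a = 27: 27+6=4, 27+14=12
A + B = {2, 3, 4, 10, 11, 12, 15, 23}, so |A + B| = 8.
Verify: 8 ≥ 5? Yes ✓.

CD lower bound = 5, actual |A + B| = 8.


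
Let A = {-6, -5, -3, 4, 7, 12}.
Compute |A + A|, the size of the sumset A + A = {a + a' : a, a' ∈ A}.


A + A = {a + a' : a, a' ∈ A}; |A| = 6.
General bounds: 2|A| - 1 ≤ |A + A| ≤ |A|(|A|+1)/2, i.e. 11 ≤ |A + A| ≤ 21.
Lower bound 2|A|-1 is attained iff A is an arithmetic progression.
Enumerate sums a + a' for a ≤ a' (symmetric, so this suffices):
a = -6: -6+-6=-12, -6+-5=-11, -6+-3=-9, -6+4=-2, -6+7=1, -6+12=6
a = -5: -5+-5=-10, -5+-3=-8, -5+4=-1, -5+7=2, -5+12=7
a = -3: -3+-3=-6, -3+4=1, -3+7=4, -3+12=9
a = 4: 4+4=8, 4+7=11, 4+12=16
a = 7: 7+7=14, 7+12=19
a = 12: 12+12=24
Distinct sums: {-12, -11, -10, -9, -8, -6, -2, -1, 1, 2, 4, 6, 7, 8, 9, 11, 14, 16, 19, 24}
|A + A| = 20

|A + A| = 20


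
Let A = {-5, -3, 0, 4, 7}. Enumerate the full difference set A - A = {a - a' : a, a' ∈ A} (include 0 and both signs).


A - A = {a - a' : a, a' ∈ A}.
Compute a - a' for each ordered pair (a, a'):
a = -5: -5--5=0, -5--3=-2, -5-0=-5, -5-4=-9, -5-7=-12
a = -3: -3--5=2, -3--3=0, -3-0=-3, -3-4=-7, -3-7=-10
a = 0: 0--5=5, 0--3=3, 0-0=0, 0-4=-4, 0-7=-7
a = 4: 4--5=9, 4--3=7, 4-0=4, 4-4=0, 4-7=-3
a = 7: 7--5=12, 7--3=10, 7-0=7, 7-4=3, 7-7=0
Collecting distinct values (and noting 0 appears from a-a):
A - A = {-12, -10, -9, -7, -5, -4, -3, -2, 0, 2, 3, 4, 5, 7, 9, 10, 12}
|A - A| = 17

A - A = {-12, -10, -9, -7, -5, -4, -3, -2, 0, 2, 3, 4, 5, 7, 9, 10, 12}


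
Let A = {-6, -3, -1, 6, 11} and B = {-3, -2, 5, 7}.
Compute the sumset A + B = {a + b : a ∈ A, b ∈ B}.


A + B = {a + b : a ∈ A, b ∈ B}.
Enumerate all |A|·|B| = 5·4 = 20 pairs (a, b) and collect distinct sums.
a = -6: -6+-3=-9, -6+-2=-8, -6+5=-1, -6+7=1
a = -3: -3+-3=-6, -3+-2=-5, -3+5=2, -3+7=4
a = -1: -1+-3=-4, -1+-2=-3, -1+5=4, -1+7=6
a = 6: 6+-3=3, 6+-2=4, 6+5=11, 6+7=13
a = 11: 11+-3=8, 11+-2=9, 11+5=16, 11+7=18
Collecting distinct sums: A + B = {-9, -8, -6, -5, -4, -3, -1, 1, 2, 3, 4, 6, 8, 9, 11, 13, 16, 18}
|A + B| = 18

A + B = {-9, -8, -6, -5, -4, -3, -1, 1, 2, 3, 4, 6, 8, 9, 11, 13, 16, 18}


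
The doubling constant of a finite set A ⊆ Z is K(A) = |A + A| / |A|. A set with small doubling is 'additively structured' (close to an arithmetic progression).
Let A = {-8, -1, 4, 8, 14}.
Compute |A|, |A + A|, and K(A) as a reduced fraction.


|A| = 5.
Compute A + A by enumerating all 25 pairs.
A + A = {-16, -9, -4, -2, 0, 3, 6, 7, 8, 12, 13, 16, 18, 22, 28}, so |A + A| = 15.
K = |A + A| / |A| = 15/5 = 3/1 ≈ 3.0000.
Reference: AP of size 5 gives K = 9/5 ≈ 1.8000; a fully generic set of size 5 gives K ≈ 3.0000.

|A| = 5, |A + A| = 15, K = 15/5 = 3/1.


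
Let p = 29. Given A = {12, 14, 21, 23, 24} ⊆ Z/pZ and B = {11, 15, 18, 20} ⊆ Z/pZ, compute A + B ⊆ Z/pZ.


Work in Z/29Z: reduce every sum a + b modulo 29.
Enumerate all 20 pairs:
a = 12: 12+11=23, 12+15=27, 12+18=1, 12+20=3
a = 14: 14+11=25, 14+15=0, 14+18=3, 14+20=5
a = 21: 21+11=3, 21+15=7, 21+18=10, 21+20=12
a = 23: 23+11=5, 23+15=9, 23+18=12, 23+20=14
a = 24: 24+11=6, 24+15=10, 24+18=13, 24+20=15
Distinct residues collected: {0, 1, 3, 5, 6, 7, 9, 10, 12, 13, 14, 15, 23, 25, 27}
|A + B| = 15 (out of 29 total residues).

A + B = {0, 1, 3, 5, 6, 7, 9, 10, 12, 13, 14, 15, 23, 25, 27}


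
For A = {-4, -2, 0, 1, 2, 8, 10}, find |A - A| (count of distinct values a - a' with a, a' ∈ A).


A - A = {a - a' : a, a' ∈ A}; |A| = 7.
Bounds: 2|A|-1 ≤ |A - A| ≤ |A|² - |A| + 1, i.e. 13 ≤ |A - A| ≤ 43.
Note: 0 ∈ A - A always (from a - a). The set is symmetric: if d ∈ A - A then -d ∈ A - A.
Enumerate nonzero differences d = a - a' with a > a' (then include -d):
Positive differences: {1, 2, 3, 4, 5, 6, 7, 8, 9, 10, 12, 14}
Full difference set: {0} ∪ (positive diffs) ∪ (negative diffs).
|A - A| = 1 + 2·12 = 25 (matches direct enumeration: 25).

|A - A| = 25


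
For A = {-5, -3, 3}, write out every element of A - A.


A - A = {a - a' : a, a' ∈ A}.
Compute a - a' for each ordered pair (a, a'):
a = -5: -5--5=0, -5--3=-2, -5-3=-8
a = -3: -3--5=2, -3--3=0, -3-3=-6
a = 3: 3--5=8, 3--3=6, 3-3=0
Collecting distinct values (and noting 0 appears from a-a):
A - A = {-8, -6, -2, 0, 2, 6, 8}
|A - A| = 7

A - A = {-8, -6, -2, 0, 2, 6, 8}


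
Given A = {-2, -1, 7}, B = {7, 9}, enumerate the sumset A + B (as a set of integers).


A + B = {a + b : a ∈ A, b ∈ B}.
Enumerate all |A|·|B| = 3·2 = 6 pairs (a, b) and collect distinct sums.
a = -2: -2+7=5, -2+9=7
a = -1: -1+7=6, -1+9=8
a = 7: 7+7=14, 7+9=16
Collecting distinct sums: A + B = {5, 6, 7, 8, 14, 16}
|A + B| = 6

A + B = {5, 6, 7, 8, 14, 16}


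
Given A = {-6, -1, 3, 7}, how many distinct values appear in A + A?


A + A = {a + a' : a, a' ∈ A}; |A| = 4.
General bounds: 2|A| - 1 ≤ |A + A| ≤ |A|(|A|+1)/2, i.e. 7 ≤ |A + A| ≤ 10.
Lower bound 2|A|-1 is attained iff A is an arithmetic progression.
Enumerate sums a + a' for a ≤ a' (symmetric, so this suffices):
a = -6: -6+-6=-12, -6+-1=-7, -6+3=-3, -6+7=1
a = -1: -1+-1=-2, -1+3=2, -1+7=6
a = 3: 3+3=6, 3+7=10
a = 7: 7+7=14
Distinct sums: {-12, -7, -3, -2, 1, 2, 6, 10, 14}
|A + A| = 9

|A + A| = 9


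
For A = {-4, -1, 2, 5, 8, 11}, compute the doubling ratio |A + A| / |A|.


|A| = 6.
Compute A + A by enumerating all 36 pairs.
A + A = {-8, -5, -2, 1, 4, 7, 10, 13, 16, 19, 22}, so |A + A| = 11.
K = |A + A| / |A| = 11/6 (already in lowest terms) ≈ 1.8333.
Reference: AP of size 6 gives K = 11/6 ≈ 1.8333; a fully generic set of size 6 gives K ≈ 3.5000.

|A| = 6, |A + A| = 11, K = 11/6.


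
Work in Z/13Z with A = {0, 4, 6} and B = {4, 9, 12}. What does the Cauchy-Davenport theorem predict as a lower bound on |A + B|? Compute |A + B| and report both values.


Cauchy-Davenport: |A + B| ≥ min(p, |A| + |B| - 1) for A, B nonempty in Z/pZ.
|A| = 3, |B| = 3, p = 13.
CD lower bound = min(13, 3 + 3 - 1) = min(13, 5) = 5.
Compute A + B mod 13 directly:
a = 0: 0+4=4, 0+9=9, 0+12=12
a = 4: 4+4=8, 4+9=0, 4+12=3
a = 6: 6+4=10, 6+9=2, 6+12=5
A + B = {0, 2, 3, 4, 5, 8, 9, 10, 12}, so |A + B| = 9.
Verify: 9 ≥ 5? Yes ✓.

CD lower bound = 5, actual |A + B| = 9.


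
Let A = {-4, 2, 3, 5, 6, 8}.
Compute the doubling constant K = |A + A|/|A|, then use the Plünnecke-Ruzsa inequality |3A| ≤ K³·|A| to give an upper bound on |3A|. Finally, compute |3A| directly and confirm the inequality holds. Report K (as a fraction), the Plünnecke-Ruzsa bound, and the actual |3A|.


|A| = 6.
Step 1: Compute A + A by enumerating all 36 pairs.
A + A = {-8, -2, -1, 1, 2, 4, 5, 6, 7, 8, 9, 10, 11, 12, 13, 14, 16}, so |A + A| = 17.
Step 2: Doubling constant K = |A + A|/|A| = 17/6 = 17/6 ≈ 2.8333.
Step 3: Plünnecke-Ruzsa gives |3A| ≤ K³·|A| = (2.8333)³ · 6 ≈ 136.4722.
Step 4: Compute 3A = A + A + A directly by enumerating all triples (a,b,c) ∈ A³; |3A| = 29.
Step 5: Check 29 ≤ 136.4722? Yes ✓.

K = 17/6, Plünnecke-Ruzsa bound K³|A| ≈ 136.4722, |3A| = 29, inequality holds.


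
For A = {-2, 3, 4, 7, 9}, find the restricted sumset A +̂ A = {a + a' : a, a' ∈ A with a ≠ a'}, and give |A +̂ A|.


Restricted sumset: A +̂ A = {a + a' : a ∈ A, a' ∈ A, a ≠ a'}.
Equivalently, take A + A and drop any sum 2a that is achievable ONLY as a + a for a ∈ A (i.e. sums representable only with equal summands).
Enumerate pairs (a, a') with a < a' (symmetric, so each unordered pair gives one sum; this covers all a ≠ a'):
  -2 + 3 = 1
  -2 + 4 = 2
  -2 + 7 = 5
  -2 + 9 = 7
  3 + 4 = 7
  3 + 7 = 10
  3 + 9 = 12
  4 + 7 = 11
  4 + 9 = 13
  7 + 9 = 16
Collected distinct sums: {1, 2, 5, 7, 10, 11, 12, 13, 16}
|A +̂ A| = 9
(Reference bound: |A +̂ A| ≥ 2|A| - 3 for |A| ≥ 2, with |A| = 5 giving ≥ 7.)

|A +̂ A| = 9


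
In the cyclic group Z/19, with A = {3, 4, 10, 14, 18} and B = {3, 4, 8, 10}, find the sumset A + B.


Work in Z/19Z: reduce every sum a + b modulo 19.
Enumerate all 20 pairs:
a = 3: 3+3=6, 3+4=7, 3+8=11, 3+10=13
a = 4: 4+3=7, 4+4=8, 4+8=12, 4+10=14
a = 10: 10+3=13, 10+4=14, 10+8=18, 10+10=1
a = 14: 14+3=17, 14+4=18, 14+8=3, 14+10=5
a = 18: 18+3=2, 18+4=3, 18+8=7, 18+10=9
Distinct residues collected: {1, 2, 3, 5, 6, 7, 8, 9, 11, 12, 13, 14, 17, 18}
|A + B| = 14 (out of 19 total residues).

A + B = {1, 2, 3, 5, 6, 7, 8, 9, 11, 12, 13, 14, 17, 18}


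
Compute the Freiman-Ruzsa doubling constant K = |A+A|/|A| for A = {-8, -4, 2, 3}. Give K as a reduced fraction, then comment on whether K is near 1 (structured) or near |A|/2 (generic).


|A| = 4.
Compute A + A by enumerating all 16 pairs.
A + A = {-16, -12, -8, -6, -5, -2, -1, 4, 5, 6}, so |A + A| = 10.
K = |A + A| / |A| = 10/4 = 5/2 ≈ 2.5000.
Reference: AP of size 4 gives K = 7/4 ≈ 1.7500; a fully generic set of size 4 gives K ≈ 2.5000.

|A| = 4, |A + A| = 10, K = 10/4 = 5/2.


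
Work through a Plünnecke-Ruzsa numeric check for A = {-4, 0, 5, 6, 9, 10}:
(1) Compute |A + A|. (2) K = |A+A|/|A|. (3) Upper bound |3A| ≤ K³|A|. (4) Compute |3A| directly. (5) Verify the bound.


|A| = 6.
Step 1: Compute A + A by enumerating all 36 pairs.
A + A = {-8, -4, 0, 1, 2, 5, 6, 9, 10, 11, 12, 14, 15, 16, 18, 19, 20}, so |A + A| = 17.
Step 2: Doubling constant K = |A + A|/|A| = 17/6 = 17/6 ≈ 2.8333.
Step 3: Plünnecke-Ruzsa gives |3A| ≤ K³·|A| = (2.8333)³ · 6 ≈ 136.4722.
Step 4: Compute 3A = A + A + A directly by enumerating all triples (a,b,c) ∈ A³; |3A| = 33.
Step 5: Check 33 ≤ 136.4722? Yes ✓.

K = 17/6, Plünnecke-Ruzsa bound K³|A| ≈ 136.4722, |3A| = 33, inequality holds.


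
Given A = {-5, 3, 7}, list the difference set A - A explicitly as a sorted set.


A - A = {a - a' : a, a' ∈ A}.
Compute a - a' for each ordered pair (a, a'):
a = -5: -5--5=0, -5-3=-8, -5-7=-12
a = 3: 3--5=8, 3-3=0, 3-7=-4
a = 7: 7--5=12, 7-3=4, 7-7=0
Collecting distinct values (and noting 0 appears from a-a):
A - A = {-12, -8, -4, 0, 4, 8, 12}
|A - A| = 7

A - A = {-12, -8, -4, 0, 4, 8, 12}


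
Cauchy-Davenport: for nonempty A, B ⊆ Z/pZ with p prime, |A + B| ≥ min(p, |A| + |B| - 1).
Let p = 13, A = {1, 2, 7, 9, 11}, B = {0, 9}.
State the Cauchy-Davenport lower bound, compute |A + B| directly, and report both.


Cauchy-Davenport: |A + B| ≥ min(p, |A| + |B| - 1) for A, B nonempty in Z/pZ.
|A| = 5, |B| = 2, p = 13.
CD lower bound = min(13, 5 + 2 - 1) = min(13, 6) = 6.
Compute A + B mod 13 directly:
a = 1: 1+0=1, 1+9=10
a = 2: 2+0=2, 2+9=11
a = 7: 7+0=7, 7+9=3
a = 9: 9+0=9, 9+9=5
a = 11: 11+0=11, 11+9=7
A + B = {1, 2, 3, 5, 7, 9, 10, 11}, so |A + B| = 8.
Verify: 8 ≥ 6? Yes ✓.

CD lower bound = 6, actual |A + B| = 8.


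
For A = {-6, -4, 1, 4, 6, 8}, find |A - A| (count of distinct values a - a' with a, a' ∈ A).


A - A = {a - a' : a, a' ∈ A}; |A| = 6.
Bounds: 2|A|-1 ≤ |A - A| ≤ |A|² - |A| + 1, i.e. 11 ≤ |A - A| ≤ 31.
Note: 0 ∈ A - A always (from a - a). The set is symmetric: if d ∈ A - A then -d ∈ A - A.
Enumerate nonzero differences d = a - a' with a > a' (then include -d):
Positive differences: {2, 3, 4, 5, 7, 8, 10, 12, 14}
Full difference set: {0} ∪ (positive diffs) ∪ (negative diffs).
|A - A| = 1 + 2·9 = 19 (matches direct enumeration: 19).

|A - A| = 19


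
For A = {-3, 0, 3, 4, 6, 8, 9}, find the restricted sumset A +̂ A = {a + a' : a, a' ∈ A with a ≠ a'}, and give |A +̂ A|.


Restricted sumset: A +̂ A = {a + a' : a ∈ A, a' ∈ A, a ≠ a'}.
Equivalently, take A + A and drop any sum 2a that is achievable ONLY as a + a for a ∈ A (i.e. sums representable only with equal summands).
Enumerate pairs (a, a') with a < a' (symmetric, so each unordered pair gives one sum; this covers all a ≠ a'):
  -3 + 0 = -3
  -3 + 3 = 0
  -3 + 4 = 1
  -3 + 6 = 3
  -3 + 8 = 5
  -3 + 9 = 6
  0 + 3 = 3
  0 + 4 = 4
  0 + 6 = 6
  0 + 8 = 8
  0 + 9 = 9
  3 + 4 = 7
  3 + 6 = 9
  3 + 8 = 11
  3 + 9 = 12
  4 + 6 = 10
  4 + 8 = 12
  4 + 9 = 13
  6 + 8 = 14
  6 + 9 = 15
  8 + 9 = 17
Collected distinct sums: {-3, 0, 1, 3, 4, 5, 6, 7, 8, 9, 10, 11, 12, 13, 14, 15, 17}
|A +̂ A| = 17
(Reference bound: |A +̂ A| ≥ 2|A| - 3 for |A| ≥ 2, with |A| = 7 giving ≥ 11.)

|A +̂ A| = 17


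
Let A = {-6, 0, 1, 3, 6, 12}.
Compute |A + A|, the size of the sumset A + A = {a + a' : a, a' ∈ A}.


A + A = {a + a' : a, a' ∈ A}; |A| = 6.
General bounds: 2|A| - 1 ≤ |A + A| ≤ |A|(|A|+1)/2, i.e. 11 ≤ |A + A| ≤ 21.
Lower bound 2|A|-1 is attained iff A is an arithmetic progression.
Enumerate sums a + a' for a ≤ a' (symmetric, so this suffices):
a = -6: -6+-6=-12, -6+0=-6, -6+1=-5, -6+3=-3, -6+6=0, -6+12=6
a = 0: 0+0=0, 0+1=1, 0+3=3, 0+6=6, 0+12=12
a = 1: 1+1=2, 1+3=4, 1+6=7, 1+12=13
a = 3: 3+3=6, 3+6=9, 3+12=15
a = 6: 6+6=12, 6+12=18
a = 12: 12+12=24
Distinct sums: {-12, -6, -5, -3, 0, 1, 2, 3, 4, 6, 7, 9, 12, 13, 15, 18, 24}
|A + A| = 17

|A + A| = 17


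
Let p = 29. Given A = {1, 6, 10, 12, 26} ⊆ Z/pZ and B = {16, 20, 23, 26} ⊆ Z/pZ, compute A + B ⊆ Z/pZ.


Work in Z/29Z: reduce every sum a + b modulo 29.
Enumerate all 20 pairs:
a = 1: 1+16=17, 1+20=21, 1+23=24, 1+26=27
a = 6: 6+16=22, 6+20=26, 6+23=0, 6+26=3
a = 10: 10+16=26, 10+20=1, 10+23=4, 10+26=7
a = 12: 12+16=28, 12+20=3, 12+23=6, 12+26=9
a = 26: 26+16=13, 26+20=17, 26+23=20, 26+26=23
Distinct residues collected: {0, 1, 3, 4, 6, 7, 9, 13, 17, 20, 21, 22, 23, 24, 26, 27, 28}
|A + B| = 17 (out of 29 total residues).

A + B = {0, 1, 3, 4, 6, 7, 9, 13, 17, 20, 21, 22, 23, 24, 26, 27, 28}


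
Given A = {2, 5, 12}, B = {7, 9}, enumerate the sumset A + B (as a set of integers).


A + B = {a + b : a ∈ A, b ∈ B}.
Enumerate all |A|·|B| = 3·2 = 6 pairs (a, b) and collect distinct sums.
a = 2: 2+7=9, 2+9=11
a = 5: 5+7=12, 5+9=14
a = 12: 12+7=19, 12+9=21
Collecting distinct sums: A + B = {9, 11, 12, 14, 19, 21}
|A + B| = 6

A + B = {9, 11, 12, 14, 19, 21}


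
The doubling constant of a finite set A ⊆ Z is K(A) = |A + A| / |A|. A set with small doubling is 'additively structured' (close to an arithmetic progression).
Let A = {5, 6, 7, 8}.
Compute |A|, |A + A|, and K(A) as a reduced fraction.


|A| = 4.
Compute A + A by enumerating all 16 pairs.
A + A = {10, 11, 12, 13, 14, 15, 16}, so |A + A| = 7.
K = |A + A| / |A| = 7/4 (already in lowest terms) ≈ 1.7500.
Reference: AP of size 4 gives K = 7/4 ≈ 1.7500; a fully generic set of size 4 gives K ≈ 2.5000.

|A| = 4, |A + A| = 7, K = 7/4.


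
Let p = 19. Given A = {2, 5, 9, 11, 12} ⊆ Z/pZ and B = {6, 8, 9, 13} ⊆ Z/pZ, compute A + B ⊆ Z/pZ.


Work in Z/19Z: reduce every sum a + b modulo 19.
Enumerate all 20 pairs:
a = 2: 2+6=8, 2+8=10, 2+9=11, 2+13=15
a = 5: 5+6=11, 5+8=13, 5+9=14, 5+13=18
a = 9: 9+6=15, 9+8=17, 9+9=18, 9+13=3
a = 11: 11+6=17, 11+8=0, 11+9=1, 11+13=5
a = 12: 12+6=18, 12+8=1, 12+9=2, 12+13=6
Distinct residues collected: {0, 1, 2, 3, 5, 6, 8, 10, 11, 13, 14, 15, 17, 18}
|A + B| = 14 (out of 19 total residues).

A + B = {0, 1, 2, 3, 5, 6, 8, 10, 11, 13, 14, 15, 17, 18}


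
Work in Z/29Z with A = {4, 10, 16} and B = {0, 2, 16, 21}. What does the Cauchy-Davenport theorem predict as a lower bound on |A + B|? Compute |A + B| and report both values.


Cauchy-Davenport: |A + B| ≥ min(p, |A| + |B| - 1) for A, B nonempty in Z/pZ.
|A| = 3, |B| = 4, p = 29.
CD lower bound = min(29, 3 + 4 - 1) = min(29, 6) = 6.
Compute A + B mod 29 directly:
a = 4: 4+0=4, 4+2=6, 4+16=20, 4+21=25
a = 10: 10+0=10, 10+2=12, 10+16=26, 10+21=2
a = 16: 16+0=16, 16+2=18, 16+16=3, 16+21=8
A + B = {2, 3, 4, 6, 8, 10, 12, 16, 18, 20, 25, 26}, so |A + B| = 12.
Verify: 12 ≥ 6? Yes ✓.

CD lower bound = 6, actual |A + B| = 12.


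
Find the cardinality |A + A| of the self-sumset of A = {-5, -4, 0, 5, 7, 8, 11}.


A + A = {a + a' : a, a' ∈ A}; |A| = 7.
General bounds: 2|A| - 1 ≤ |A + A| ≤ |A|(|A|+1)/2, i.e. 13 ≤ |A + A| ≤ 28.
Lower bound 2|A|-1 is attained iff A is an arithmetic progression.
Enumerate sums a + a' for a ≤ a' (symmetric, so this suffices):
a = -5: -5+-5=-10, -5+-4=-9, -5+0=-5, -5+5=0, -5+7=2, -5+8=3, -5+11=6
a = -4: -4+-4=-8, -4+0=-4, -4+5=1, -4+7=3, -4+8=4, -4+11=7
a = 0: 0+0=0, 0+5=5, 0+7=7, 0+8=8, 0+11=11
a = 5: 5+5=10, 5+7=12, 5+8=13, 5+11=16
a = 7: 7+7=14, 7+8=15, 7+11=18
a = 8: 8+8=16, 8+11=19
a = 11: 11+11=22
Distinct sums: {-10, -9, -8, -5, -4, 0, 1, 2, 3, 4, 5, 6, 7, 8, 10, 11, 12, 13, 14, 15, 16, 18, 19, 22}
|A + A| = 24

|A + A| = 24


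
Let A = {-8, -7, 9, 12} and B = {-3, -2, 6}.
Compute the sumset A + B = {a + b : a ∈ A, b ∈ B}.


A + B = {a + b : a ∈ A, b ∈ B}.
Enumerate all |A|·|B| = 4·3 = 12 pairs (a, b) and collect distinct sums.
a = -8: -8+-3=-11, -8+-2=-10, -8+6=-2
a = -7: -7+-3=-10, -7+-2=-9, -7+6=-1
a = 9: 9+-3=6, 9+-2=7, 9+6=15
a = 12: 12+-3=9, 12+-2=10, 12+6=18
Collecting distinct sums: A + B = {-11, -10, -9, -2, -1, 6, 7, 9, 10, 15, 18}
|A + B| = 11

A + B = {-11, -10, -9, -2, -1, 6, 7, 9, 10, 15, 18}


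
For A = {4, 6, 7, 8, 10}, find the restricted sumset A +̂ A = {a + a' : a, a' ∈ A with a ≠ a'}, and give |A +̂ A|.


Restricted sumset: A +̂ A = {a + a' : a ∈ A, a' ∈ A, a ≠ a'}.
Equivalently, take A + A and drop any sum 2a that is achievable ONLY as a + a for a ∈ A (i.e. sums representable only with equal summands).
Enumerate pairs (a, a') with a < a' (symmetric, so each unordered pair gives one sum; this covers all a ≠ a'):
  4 + 6 = 10
  4 + 7 = 11
  4 + 8 = 12
  4 + 10 = 14
  6 + 7 = 13
  6 + 8 = 14
  6 + 10 = 16
  7 + 8 = 15
  7 + 10 = 17
  8 + 10 = 18
Collected distinct sums: {10, 11, 12, 13, 14, 15, 16, 17, 18}
|A +̂ A| = 9
(Reference bound: |A +̂ A| ≥ 2|A| - 3 for |A| ≥ 2, with |A| = 5 giving ≥ 7.)

|A +̂ A| = 9


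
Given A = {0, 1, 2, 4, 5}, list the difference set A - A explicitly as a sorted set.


A - A = {a - a' : a, a' ∈ A}.
Compute a - a' for each ordered pair (a, a'):
a = 0: 0-0=0, 0-1=-1, 0-2=-2, 0-4=-4, 0-5=-5
a = 1: 1-0=1, 1-1=0, 1-2=-1, 1-4=-3, 1-5=-4
a = 2: 2-0=2, 2-1=1, 2-2=0, 2-4=-2, 2-5=-3
a = 4: 4-0=4, 4-1=3, 4-2=2, 4-4=0, 4-5=-1
a = 5: 5-0=5, 5-1=4, 5-2=3, 5-4=1, 5-5=0
Collecting distinct values (and noting 0 appears from a-a):
A - A = {-5, -4, -3, -2, -1, 0, 1, 2, 3, 4, 5}
|A - A| = 11

A - A = {-5, -4, -3, -2, -1, 0, 1, 2, 3, 4, 5}


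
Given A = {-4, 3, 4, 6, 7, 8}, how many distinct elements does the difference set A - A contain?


A - A = {a - a' : a, a' ∈ A}; |A| = 6.
Bounds: 2|A|-1 ≤ |A - A| ≤ |A|² - |A| + 1, i.e. 11 ≤ |A - A| ≤ 31.
Note: 0 ∈ A - A always (from a - a). The set is symmetric: if d ∈ A - A then -d ∈ A - A.
Enumerate nonzero differences d = a - a' with a > a' (then include -d):
Positive differences: {1, 2, 3, 4, 5, 7, 8, 10, 11, 12}
Full difference set: {0} ∪ (positive diffs) ∪ (negative diffs).
|A - A| = 1 + 2·10 = 21 (matches direct enumeration: 21).

|A - A| = 21


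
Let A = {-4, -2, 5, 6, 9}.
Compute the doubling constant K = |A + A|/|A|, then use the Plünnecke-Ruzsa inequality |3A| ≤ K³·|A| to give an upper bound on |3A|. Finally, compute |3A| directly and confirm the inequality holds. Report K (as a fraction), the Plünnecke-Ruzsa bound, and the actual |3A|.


|A| = 5.
Step 1: Compute A + A by enumerating all 25 pairs.
A + A = {-8, -6, -4, 1, 2, 3, 4, 5, 7, 10, 11, 12, 14, 15, 18}, so |A + A| = 15.
Step 2: Doubling constant K = |A + A|/|A| = 15/5 = 15/5 ≈ 3.0000.
Step 3: Plünnecke-Ruzsa gives |3A| ≤ K³·|A| = (3.0000)³ · 5 ≈ 135.0000.
Step 4: Compute 3A = A + A + A directly by enumerating all triples (a,b,c) ∈ A³; |3A| = 31.
Step 5: Check 31 ≤ 135.0000? Yes ✓.

K = 15/5, Plünnecke-Ruzsa bound K³|A| ≈ 135.0000, |3A| = 31, inequality holds.


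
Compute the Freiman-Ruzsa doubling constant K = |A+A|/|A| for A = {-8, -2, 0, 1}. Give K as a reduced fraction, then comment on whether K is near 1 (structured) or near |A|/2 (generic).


|A| = 4.
Compute A + A by enumerating all 16 pairs.
A + A = {-16, -10, -8, -7, -4, -2, -1, 0, 1, 2}, so |A + A| = 10.
K = |A + A| / |A| = 10/4 = 5/2 ≈ 2.5000.
Reference: AP of size 4 gives K = 7/4 ≈ 1.7500; a fully generic set of size 4 gives K ≈ 2.5000.

|A| = 4, |A + A| = 10, K = 10/4 = 5/2.


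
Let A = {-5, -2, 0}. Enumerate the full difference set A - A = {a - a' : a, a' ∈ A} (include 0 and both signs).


A - A = {a - a' : a, a' ∈ A}.
Compute a - a' for each ordered pair (a, a'):
a = -5: -5--5=0, -5--2=-3, -5-0=-5
a = -2: -2--5=3, -2--2=0, -2-0=-2
a = 0: 0--5=5, 0--2=2, 0-0=0
Collecting distinct values (and noting 0 appears from a-a):
A - A = {-5, -3, -2, 0, 2, 3, 5}
|A - A| = 7

A - A = {-5, -3, -2, 0, 2, 3, 5}


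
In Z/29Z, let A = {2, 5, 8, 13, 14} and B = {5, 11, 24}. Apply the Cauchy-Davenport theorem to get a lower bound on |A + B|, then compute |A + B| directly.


Cauchy-Davenport: |A + B| ≥ min(p, |A| + |B| - 1) for A, B nonempty in Z/pZ.
|A| = 5, |B| = 3, p = 29.
CD lower bound = min(29, 5 + 3 - 1) = min(29, 7) = 7.
Compute A + B mod 29 directly:
a = 2: 2+5=7, 2+11=13, 2+24=26
a = 5: 5+5=10, 5+11=16, 5+24=0
a = 8: 8+5=13, 8+11=19, 8+24=3
a = 13: 13+5=18, 13+11=24, 13+24=8
a = 14: 14+5=19, 14+11=25, 14+24=9
A + B = {0, 3, 7, 8, 9, 10, 13, 16, 18, 19, 24, 25, 26}, so |A + B| = 13.
Verify: 13 ≥ 7? Yes ✓.

CD lower bound = 7, actual |A + B| = 13.


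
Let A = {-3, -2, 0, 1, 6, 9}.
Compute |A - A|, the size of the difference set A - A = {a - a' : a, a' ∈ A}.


A - A = {a - a' : a, a' ∈ A}; |A| = 6.
Bounds: 2|A|-1 ≤ |A - A| ≤ |A|² - |A| + 1, i.e. 11 ≤ |A - A| ≤ 31.
Note: 0 ∈ A - A always (from a - a). The set is symmetric: if d ∈ A - A then -d ∈ A - A.
Enumerate nonzero differences d = a - a' with a > a' (then include -d):
Positive differences: {1, 2, 3, 4, 5, 6, 8, 9, 11, 12}
Full difference set: {0} ∪ (positive diffs) ∪ (negative diffs).
|A - A| = 1 + 2·10 = 21 (matches direct enumeration: 21).

|A - A| = 21


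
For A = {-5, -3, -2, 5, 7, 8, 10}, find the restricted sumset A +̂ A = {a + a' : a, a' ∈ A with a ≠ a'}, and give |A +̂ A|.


Restricted sumset: A +̂ A = {a + a' : a ∈ A, a' ∈ A, a ≠ a'}.
Equivalently, take A + A and drop any sum 2a that is achievable ONLY as a + a for a ∈ A (i.e. sums representable only with equal summands).
Enumerate pairs (a, a') with a < a' (symmetric, so each unordered pair gives one sum; this covers all a ≠ a'):
  -5 + -3 = -8
  -5 + -2 = -7
  -5 + 5 = 0
  -5 + 7 = 2
  -5 + 8 = 3
  -5 + 10 = 5
  -3 + -2 = -5
  -3 + 5 = 2
  -3 + 7 = 4
  -3 + 8 = 5
  -3 + 10 = 7
  -2 + 5 = 3
  -2 + 7 = 5
  -2 + 8 = 6
  -2 + 10 = 8
  5 + 7 = 12
  5 + 8 = 13
  5 + 10 = 15
  7 + 8 = 15
  7 + 10 = 17
  8 + 10 = 18
Collected distinct sums: {-8, -7, -5, 0, 2, 3, 4, 5, 6, 7, 8, 12, 13, 15, 17, 18}
|A +̂ A| = 16
(Reference bound: |A +̂ A| ≥ 2|A| - 3 for |A| ≥ 2, with |A| = 7 giving ≥ 11.)

|A +̂ A| = 16


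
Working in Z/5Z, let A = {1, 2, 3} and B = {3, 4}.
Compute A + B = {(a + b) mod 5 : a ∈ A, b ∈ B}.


Work in Z/5Z: reduce every sum a + b modulo 5.
Enumerate all 6 pairs:
a = 1: 1+3=4, 1+4=0
a = 2: 2+3=0, 2+4=1
a = 3: 3+3=1, 3+4=2
Distinct residues collected: {0, 1, 2, 4}
|A + B| = 4 (out of 5 total residues).

A + B = {0, 1, 2, 4}


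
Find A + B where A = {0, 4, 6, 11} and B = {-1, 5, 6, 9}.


A + B = {a + b : a ∈ A, b ∈ B}.
Enumerate all |A|·|B| = 4·4 = 16 pairs (a, b) and collect distinct sums.
a = 0: 0+-1=-1, 0+5=5, 0+6=6, 0+9=9
a = 4: 4+-1=3, 4+5=9, 4+6=10, 4+9=13
a = 6: 6+-1=5, 6+5=11, 6+6=12, 6+9=15
a = 11: 11+-1=10, 11+5=16, 11+6=17, 11+9=20
Collecting distinct sums: A + B = {-1, 3, 5, 6, 9, 10, 11, 12, 13, 15, 16, 17, 20}
|A + B| = 13

A + B = {-1, 3, 5, 6, 9, 10, 11, 12, 13, 15, 16, 17, 20}


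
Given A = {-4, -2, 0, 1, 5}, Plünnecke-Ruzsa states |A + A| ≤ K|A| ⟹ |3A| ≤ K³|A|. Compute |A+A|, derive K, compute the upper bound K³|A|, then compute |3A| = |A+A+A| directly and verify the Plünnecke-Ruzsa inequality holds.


|A| = 5.
Step 1: Compute A + A by enumerating all 25 pairs.
A + A = {-8, -6, -4, -3, -2, -1, 0, 1, 2, 3, 5, 6, 10}, so |A + A| = 13.
Step 2: Doubling constant K = |A + A|/|A| = 13/5 = 13/5 ≈ 2.6000.
Step 3: Plünnecke-Ruzsa gives |3A| ≤ K³·|A| = (2.6000)³ · 5 ≈ 87.8800.
Step 4: Compute 3A = A + A + A directly by enumerating all triples (a,b,c) ∈ A³; |3A| = 22.
Step 5: Check 22 ≤ 87.8800? Yes ✓.

K = 13/5, Plünnecke-Ruzsa bound K³|A| ≈ 87.8800, |3A| = 22, inequality holds.


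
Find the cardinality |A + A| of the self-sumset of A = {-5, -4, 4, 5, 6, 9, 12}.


A + A = {a + a' : a, a' ∈ A}; |A| = 7.
General bounds: 2|A| - 1 ≤ |A + A| ≤ |A|(|A|+1)/2, i.e. 13 ≤ |A + A| ≤ 28.
Lower bound 2|A|-1 is attained iff A is an arithmetic progression.
Enumerate sums a + a' for a ≤ a' (symmetric, so this suffices):
a = -5: -5+-5=-10, -5+-4=-9, -5+4=-1, -5+5=0, -5+6=1, -5+9=4, -5+12=7
a = -4: -4+-4=-8, -4+4=0, -4+5=1, -4+6=2, -4+9=5, -4+12=8
a = 4: 4+4=8, 4+5=9, 4+6=10, 4+9=13, 4+12=16
a = 5: 5+5=10, 5+6=11, 5+9=14, 5+12=17
a = 6: 6+6=12, 6+9=15, 6+12=18
a = 9: 9+9=18, 9+12=21
a = 12: 12+12=24
Distinct sums: {-10, -9, -8, -1, 0, 1, 2, 4, 5, 7, 8, 9, 10, 11, 12, 13, 14, 15, 16, 17, 18, 21, 24}
|A + A| = 23

|A + A| = 23


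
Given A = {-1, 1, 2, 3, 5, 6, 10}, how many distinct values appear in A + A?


A + A = {a + a' : a, a' ∈ A}; |A| = 7.
General bounds: 2|A| - 1 ≤ |A + A| ≤ |A|(|A|+1)/2, i.e. 13 ≤ |A + A| ≤ 28.
Lower bound 2|A|-1 is attained iff A is an arithmetic progression.
Enumerate sums a + a' for a ≤ a' (symmetric, so this suffices):
a = -1: -1+-1=-2, -1+1=0, -1+2=1, -1+3=2, -1+5=4, -1+6=5, -1+10=9
a = 1: 1+1=2, 1+2=3, 1+3=4, 1+5=6, 1+6=7, 1+10=11
a = 2: 2+2=4, 2+3=5, 2+5=7, 2+6=8, 2+10=12
a = 3: 3+3=6, 3+5=8, 3+6=9, 3+10=13
a = 5: 5+5=10, 5+6=11, 5+10=15
a = 6: 6+6=12, 6+10=16
a = 10: 10+10=20
Distinct sums: {-2, 0, 1, 2, 3, 4, 5, 6, 7, 8, 9, 10, 11, 12, 13, 15, 16, 20}
|A + A| = 18

|A + A| = 18


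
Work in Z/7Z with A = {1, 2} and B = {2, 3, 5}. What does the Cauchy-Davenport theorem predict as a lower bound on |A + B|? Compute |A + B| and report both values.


Cauchy-Davenport: |A + B| ≥ min(p, |A| + |B| - 1) for A, B nonempty in Z/pZ.
|A| = 2, |B| = 3, p = 7.
CD lower bound = min(7, 2 + 3 - 1) = min(7, 4) = 4.
Compute A + B mod 7 directly:
a = 1: 1+2=3, 1+3=4, 1+5=6
a = 2: 2+2=4, 2+3=5, 2+5=0
A + B = {0, 3, 4, 5, 6}, so |A + B| = 5.
Verify: 5 ≥ 4? Yes ✓.

CD lower bound = 4, actual |A + B| = 5.
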